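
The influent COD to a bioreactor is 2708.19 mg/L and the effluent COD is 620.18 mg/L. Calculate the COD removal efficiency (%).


eta = (COD_in - COD_out) / COD_in * 100
= (2708.19 - 620.18) / 2708.19 * 100
= 77.0998%

77.0998%


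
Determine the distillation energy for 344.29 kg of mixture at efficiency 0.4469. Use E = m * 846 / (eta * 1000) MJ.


E = m * 846 / (eta * 1000)
= 344.29 * 846 / (0.4469 * 1000)
= 651.7551 MJ

651.7551 MJ


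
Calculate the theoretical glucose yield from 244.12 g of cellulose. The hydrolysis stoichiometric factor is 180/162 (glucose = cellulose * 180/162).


glucose = cellulose * 180/162
= 244.12 * 180/162
= 271.2444 g

271.2444 g


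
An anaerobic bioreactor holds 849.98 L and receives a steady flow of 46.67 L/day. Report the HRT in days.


HRT = V / Q
= 849.98 / 46.67
= 18.2126 days

18.2126 days


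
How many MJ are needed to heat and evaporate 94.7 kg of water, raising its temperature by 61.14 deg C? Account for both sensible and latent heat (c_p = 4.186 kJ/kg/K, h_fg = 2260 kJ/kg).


E = m_water * (4.186 * dT + 2260) / 1000
= 94.7 * (4.186 * 61.14 + 2260) / 1000
= 238.2588 MJ

238.2588 MJ


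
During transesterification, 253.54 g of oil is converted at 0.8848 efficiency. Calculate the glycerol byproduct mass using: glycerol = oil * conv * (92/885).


glycerol = oil * conv * (92/885)
= 253.54 * 0.8848 * 92 / 885
= 23.3204 g

23.3204 g


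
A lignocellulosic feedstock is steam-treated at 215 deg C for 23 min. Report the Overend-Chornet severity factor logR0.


logR0 = log10(t * exp((T - 100) / 14.75))
= log10(23 * exp((215 - 100) / 14.75))
= 4.7478

4.7478


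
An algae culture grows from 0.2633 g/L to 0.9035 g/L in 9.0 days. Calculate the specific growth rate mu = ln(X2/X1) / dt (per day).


mu = ln(X2/X1) / dt
= ln(0.9035/0.2633) / 9.0
= 0.1370 per day

0.1370 per day


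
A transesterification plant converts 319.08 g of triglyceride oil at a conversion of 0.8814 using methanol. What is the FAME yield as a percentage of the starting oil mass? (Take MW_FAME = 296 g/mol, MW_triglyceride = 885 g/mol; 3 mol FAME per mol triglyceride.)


m_FAME = oil * conv * (3 * 296 / 885) = oil * conv * (888/885)
= 319.08 * 0.8814 * 888 / 885
= 282.1905 g
Y = m_FAME / oil * 100 = conv * (888/885) * 100
= 0.8814 * 888 / 885 * 100
= 88.44%

88.44%


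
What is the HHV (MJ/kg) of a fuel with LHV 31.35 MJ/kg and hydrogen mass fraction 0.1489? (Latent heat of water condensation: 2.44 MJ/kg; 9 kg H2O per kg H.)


HHV = LHV + H_frac * 9 * 2.44
= 31.35 + 0.1489 * 9 * 2.44
= 34.6198 MJ/kg

34.6198 MJ/kg


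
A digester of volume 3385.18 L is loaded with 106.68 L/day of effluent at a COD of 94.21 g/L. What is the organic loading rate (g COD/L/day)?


OLR = Q * S / V
= 106.68 * 94.21 / 3385.18
= 2.9689 g/L/day

2.9689 g/L/day


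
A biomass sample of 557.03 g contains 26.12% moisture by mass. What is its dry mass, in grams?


Wd = Ww * (1 - MC/100)
= 557.03 * (1 - 26.12/100)
= 411.5338 g

411.5338 g


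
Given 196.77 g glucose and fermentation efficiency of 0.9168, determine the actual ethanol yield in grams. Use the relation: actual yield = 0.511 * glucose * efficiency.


Actual ethanol: m = 0.511 * 196.77 * 0.9168
m = 92.1838 g

92.1838 g


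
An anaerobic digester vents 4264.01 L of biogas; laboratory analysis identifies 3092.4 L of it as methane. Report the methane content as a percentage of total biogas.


CH4% = V_CH4 / V_total * 100
= 3092.4 / 4264.01 * 100
= 72.5233%

72.5233%


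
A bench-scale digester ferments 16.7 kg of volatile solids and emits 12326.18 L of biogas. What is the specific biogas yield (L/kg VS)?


Y = V / VS
= 12326.18 / 16.7
= 738.0946 L/kg VS

738.0946 L/kg VS


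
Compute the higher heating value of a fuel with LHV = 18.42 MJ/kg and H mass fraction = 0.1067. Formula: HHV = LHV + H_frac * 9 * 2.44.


HHV = LHV + H_frac * 9 * 2.44
= 18.42 + 0.1067 * 9 * 2.44
= 20.7631 MJ/kg

20.7631 MJ/kg


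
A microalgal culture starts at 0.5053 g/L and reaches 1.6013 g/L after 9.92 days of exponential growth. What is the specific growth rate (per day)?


mu = ln(X2/X1) / dt
= ln(1.6013/0.5053) / 9.92
= 0.1163 per day

0.1163 per day


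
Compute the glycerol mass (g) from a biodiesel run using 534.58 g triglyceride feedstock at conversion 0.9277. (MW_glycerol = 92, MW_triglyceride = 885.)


glycerol = oil * conv * (92/885)
= 534.58 * 0.9277 * 92 / 885
= 51.5543 g

51.5543 g


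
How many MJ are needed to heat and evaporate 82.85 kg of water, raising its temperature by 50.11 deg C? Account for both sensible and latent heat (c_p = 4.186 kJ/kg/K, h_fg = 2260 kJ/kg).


E = m_water * (4.186 * dT + 2260) / 1000
= 82.85 * (4.186 * 50.11 + 2260) / 1000
= 204.6197 MJ

204.6197 MJ


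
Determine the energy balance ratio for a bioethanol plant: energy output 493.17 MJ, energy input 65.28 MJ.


EROI = E_out / E_in
= 493.17 / 65.28
= 7.5547

7.5547


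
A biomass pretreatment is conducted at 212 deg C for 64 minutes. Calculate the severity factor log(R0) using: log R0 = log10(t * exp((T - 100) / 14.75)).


logR0 = log10(t * exp((T - 100) / 14.75))
= log10(64 * exp((212 - 100) / 14.75))
= 5.1039

5.1039


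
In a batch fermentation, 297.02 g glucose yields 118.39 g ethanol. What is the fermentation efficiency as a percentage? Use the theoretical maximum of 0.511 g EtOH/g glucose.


Fermentation efficiency = (actual / (0.511 * glucose)) * 100
= (118.39 / (0.511 * 297.02)) * 100
= 78.0025%

78.0025%


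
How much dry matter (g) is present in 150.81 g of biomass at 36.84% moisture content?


Wd = Ww * (1 - MC/100)
= 150.81 * (1 - 36.84/100)
= 95.2516 g

95.2516 g


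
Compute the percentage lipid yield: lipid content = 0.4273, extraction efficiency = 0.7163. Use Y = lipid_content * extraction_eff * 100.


Y = lipid_content * extraction_eff * 100
= 0.4273 * 0.7163 * 100
= 30.6075%

30.6075%


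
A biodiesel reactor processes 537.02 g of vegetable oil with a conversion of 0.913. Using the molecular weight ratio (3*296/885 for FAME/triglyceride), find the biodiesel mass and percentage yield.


m_FAME = oil * conv * (3 * 296 / 885) = oil * conv * (888/885)
= 537.02 * 0.913 * 888 / 885
= 491.9613 g
Y = m_FAME / oil * 100 = conv * (888/885) * 100
= 0.913 * 888 / 885 * 100
= 91.61%

491.9613 g FAME; Y = 91.61%


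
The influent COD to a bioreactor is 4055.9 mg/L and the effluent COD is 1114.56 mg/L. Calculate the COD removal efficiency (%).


eta = (COD_in - COD_out) / COD_in * 100
= (4055.9 - 1114.56) / 4055.9 * 100
= 72.5200%

72.5200%


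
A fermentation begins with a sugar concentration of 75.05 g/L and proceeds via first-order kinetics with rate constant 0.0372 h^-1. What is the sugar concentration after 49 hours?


S = S0 * exp(-k * t)
S = 75.05 * exp(-0.0372 * 49)
S = 12.1260 g/L

12.1260 g/L


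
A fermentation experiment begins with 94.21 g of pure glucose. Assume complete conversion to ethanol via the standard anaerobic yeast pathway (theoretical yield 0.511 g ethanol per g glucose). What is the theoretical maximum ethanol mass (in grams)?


Theoretical ethanol yield: m_EtOH = 0.511 * m_glucose
m_EtOH = 0.511 * 94.21 = 48.1413 g

48.1413 g


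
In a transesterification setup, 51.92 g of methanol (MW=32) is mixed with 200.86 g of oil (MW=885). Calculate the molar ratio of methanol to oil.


Molar ratio = n_MeOH / n_oil = (MeOH/32) / (oil/885) = (MeOH * 885) / (32 * oil)
= (51.92 * 885) / (32 * 200.86)
= 7.1488

7.1488


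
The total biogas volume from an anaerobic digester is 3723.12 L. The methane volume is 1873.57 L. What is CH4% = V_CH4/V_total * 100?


CH4% = V_CH4 / V_total * 100
= 1873.57 / 3723.12 * 100
= 50.3226%

50.3226%


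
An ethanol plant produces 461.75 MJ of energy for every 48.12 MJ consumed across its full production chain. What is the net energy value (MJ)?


NEV = E_out - E_in
= 461.75 - 48.12
= 413.6300 MJ

413.6300 MJ


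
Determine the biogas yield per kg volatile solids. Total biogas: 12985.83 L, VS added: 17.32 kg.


Y = V / VS
= 12985.83 / 17.32
= 749.7592 L/kg VS

749.7592 L/kg VS


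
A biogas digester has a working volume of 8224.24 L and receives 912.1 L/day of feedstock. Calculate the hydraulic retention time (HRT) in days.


HRT = V / Q
= 8224.24 / 912.1
= 9.0168 days

9.0168 days


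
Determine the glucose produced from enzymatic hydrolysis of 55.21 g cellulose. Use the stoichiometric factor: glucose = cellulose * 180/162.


glucose = cellulose * 180/162
= 55.21 * 180/162
= 61.3444 g

61.3444 g


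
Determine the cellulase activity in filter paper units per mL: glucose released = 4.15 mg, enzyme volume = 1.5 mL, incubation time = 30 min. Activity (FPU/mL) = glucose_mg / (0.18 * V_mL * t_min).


Activity = glucose_mg / (0.18 mg/umol * V_mL * t_min)
= 4.15 / (0.18 * 1.5 * 30)
= 0.5123 FPU/mL

0.5123 FPU/mL


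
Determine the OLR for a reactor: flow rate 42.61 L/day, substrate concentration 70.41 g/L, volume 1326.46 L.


OLR = Q * S / V
= 42.61 * 70.41 / 1326.46
= 2.2618 g/L/day

2.2618 g/L/day


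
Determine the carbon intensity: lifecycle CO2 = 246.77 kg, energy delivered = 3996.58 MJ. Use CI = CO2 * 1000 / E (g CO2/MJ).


CI = CO2 * 1000 / E
= 246.77 * 1000 / 3996.58
= 61.7453 g CO2/MJ

61.7453 g CO2/MJ


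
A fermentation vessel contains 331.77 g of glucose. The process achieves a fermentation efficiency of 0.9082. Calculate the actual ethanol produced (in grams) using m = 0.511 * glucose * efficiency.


Actual ethanol: m = 0.511 * 331.77 * 0.9082
m = 153.9712 g

153.9712 g


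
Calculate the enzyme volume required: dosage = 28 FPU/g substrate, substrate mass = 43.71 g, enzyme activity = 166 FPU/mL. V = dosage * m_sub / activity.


V = dosage * m_sub / activity
V = 28 * 43.71 / 166
V = 7.3728 mL

7.3728 mL


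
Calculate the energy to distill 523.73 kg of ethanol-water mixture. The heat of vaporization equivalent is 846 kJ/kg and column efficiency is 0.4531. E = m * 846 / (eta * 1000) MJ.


E = m * 846 / (eta * 1000)
= 523.73 * 846 / (0.4531 * 1000)
= 977.8759 MJ

977.8759 MJ


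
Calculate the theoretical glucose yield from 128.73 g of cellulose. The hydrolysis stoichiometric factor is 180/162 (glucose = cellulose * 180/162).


glucose = cellulose * 180/162
= 128.73 * 180/162
= 143.0333 g

143.0333 g


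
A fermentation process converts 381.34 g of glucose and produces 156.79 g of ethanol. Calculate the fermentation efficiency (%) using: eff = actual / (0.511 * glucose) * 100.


Fermentation efficiency = (actual / (0.511 * glucose)) * 100
= (156.79 / (0.511 * 381.34)) * 100
= 80.4609%

80.4609%


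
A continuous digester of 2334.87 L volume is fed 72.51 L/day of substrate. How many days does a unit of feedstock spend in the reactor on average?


HRT = V / Q
= 2334.87 / 72.51
= 32.2007 days

32.2007 days


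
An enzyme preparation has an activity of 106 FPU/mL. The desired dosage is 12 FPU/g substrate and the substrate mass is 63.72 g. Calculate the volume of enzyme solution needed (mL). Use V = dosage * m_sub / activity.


V = dosage * m_sub / activity
V = 12 * 63.72 / 106
V = 7.2136 mL

7.2136 mL


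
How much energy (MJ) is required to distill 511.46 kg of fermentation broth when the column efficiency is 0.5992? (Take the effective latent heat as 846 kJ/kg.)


E = m * 846 / (eta * 1000)
= 511.46 * 846 / (0.5992 * 1000)
= 722.1214 MJ

722.1214 MJ


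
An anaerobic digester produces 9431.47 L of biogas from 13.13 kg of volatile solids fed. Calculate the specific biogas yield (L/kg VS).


Y = V / VS
= 9431.47 / 13.13
= 718.3145 L/kg VS

718.3145 L/kg VS


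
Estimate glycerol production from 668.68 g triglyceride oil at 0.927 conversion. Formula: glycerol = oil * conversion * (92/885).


glycerol = oil * conv * (92/885)
= 668.68 * 0.927 * 92 / 885
= 64.4381 g

64.4381 g


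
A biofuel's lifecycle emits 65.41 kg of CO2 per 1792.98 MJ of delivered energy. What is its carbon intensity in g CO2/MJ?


CI = CO2 * 1000 / E
= 65.41 * 1000 / 1792.98
= 36.4812 g CO2/MJ

36.4812 g CO2/MJ


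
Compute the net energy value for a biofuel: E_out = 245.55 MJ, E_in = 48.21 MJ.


NEV = E_out - E_in
= 245.55 - 48.21
= 197.3400 MJ

197.3400 MJ


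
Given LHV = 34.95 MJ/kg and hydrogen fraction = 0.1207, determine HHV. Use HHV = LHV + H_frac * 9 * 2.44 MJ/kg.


HHV = LHV + H_frac * 9 * 2.44
= 34.95 + 0.1207 * 9 * 2.44
= 37.6006 MJ/kg

37.6006 MJ/kg


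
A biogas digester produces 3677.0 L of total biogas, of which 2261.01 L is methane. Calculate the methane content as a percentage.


CH4% = V_CH4 / V_total * 100
= 2261.01 / 3677.0 * 100
= 61.4906%

61.4906%


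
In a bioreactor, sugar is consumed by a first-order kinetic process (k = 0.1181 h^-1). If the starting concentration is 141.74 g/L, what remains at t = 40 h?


S = S0 * exp(-k * t)
S = 141.74 * exp(-0.1181 * 40)
S = 1.2586 g/L

1.2586 g/L


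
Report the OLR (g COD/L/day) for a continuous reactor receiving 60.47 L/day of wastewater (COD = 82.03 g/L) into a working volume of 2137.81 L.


OLR = Q * S / V
= 60.47 * 82.03 / 2137.81
= 2.3203 g/L/day

2.3203 g/L/day


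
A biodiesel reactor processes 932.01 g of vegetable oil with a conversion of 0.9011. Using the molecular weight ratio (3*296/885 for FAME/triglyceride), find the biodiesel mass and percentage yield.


m_FAME = oil * conv * (3 * 296 / 885) = oil * conv * (888/885)
= 932.01 * 0.9011 * 888 / 885
= 842.6811 g
Y = m_FAME / oil * 100 = conv * (888/885) * 100
= 0.9011 * 888 / 885 * 100
= 90.42%

842.6811 g FAME; Y = 90.42%


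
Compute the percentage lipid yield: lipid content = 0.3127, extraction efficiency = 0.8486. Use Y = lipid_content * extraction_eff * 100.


Y = lipid_content * extraction_eff * 100
= 0.3127 * 0.8486 * 100
= 26.5357%

26.5357%


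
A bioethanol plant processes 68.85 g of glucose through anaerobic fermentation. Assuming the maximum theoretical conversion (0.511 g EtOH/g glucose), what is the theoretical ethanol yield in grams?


Theoretical ethanol yield: m_EtOH = 0.511 * m_glucose
m_EtOH = 0.511 * 68.85 = 35.1823 g

35.1823 g


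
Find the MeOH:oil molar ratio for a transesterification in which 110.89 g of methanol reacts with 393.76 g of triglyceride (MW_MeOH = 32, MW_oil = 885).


Molar ratio = n_MeOH / n_oil = (MeOH/32) / (oil/885) = (MeOH * 885) / (32 * oil)
= (110.89 * 885) / (32 * 393.76)
= 7.7885

7.7885


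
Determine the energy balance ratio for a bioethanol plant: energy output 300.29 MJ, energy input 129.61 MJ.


EROI = E_out / E_in
= 300.29 / 129.61
= 2.3169

2.3169


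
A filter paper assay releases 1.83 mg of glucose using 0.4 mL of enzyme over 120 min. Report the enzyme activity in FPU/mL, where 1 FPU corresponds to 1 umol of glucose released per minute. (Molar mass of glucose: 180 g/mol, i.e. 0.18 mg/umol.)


Activity = glucose_mg / (0.18 mg/umol * V_mL * t_min)
= 1.83 / (0.18 * 0.4 * 120)
= 0.2118 FPU/mL

0.2118 FPU/mL


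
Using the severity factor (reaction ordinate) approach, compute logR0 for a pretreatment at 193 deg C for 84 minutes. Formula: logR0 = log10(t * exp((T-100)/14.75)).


logR0 = log10(t * exp((T - 100) / 14.75))
= log10(84 * exp((193 - 100) / 14.75))
= 4.6625

4.6625


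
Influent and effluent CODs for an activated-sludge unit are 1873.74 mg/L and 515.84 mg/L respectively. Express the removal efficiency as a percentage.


eta = (COD_in - COD_out) / COD_in * 100
= (1873.74 - 515.84) / 1873.74 * 100
= 72.4700%

72.4700%


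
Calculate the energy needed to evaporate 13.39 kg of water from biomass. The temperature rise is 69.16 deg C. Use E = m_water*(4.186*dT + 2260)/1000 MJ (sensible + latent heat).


E = m_water * (4.186 * dT + 2260) / 1000
= 13.39 * (4.186 * 69.16 + 2260) / 1000
= 34.1379 MJ

34.1379 MJ


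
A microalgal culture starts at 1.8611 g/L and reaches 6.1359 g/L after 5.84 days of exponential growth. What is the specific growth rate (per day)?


mu = ln(X2/X1) / dt
= ln(6.1359/1.8611) / 5.84
= 0.2043 per day

0.2043 per day


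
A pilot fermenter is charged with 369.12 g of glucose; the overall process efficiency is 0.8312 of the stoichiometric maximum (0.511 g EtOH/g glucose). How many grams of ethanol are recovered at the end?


Actual ethanol: m = 0.511 * 369.12 * 0.8312
m = 156.7812 g

156.7812 g


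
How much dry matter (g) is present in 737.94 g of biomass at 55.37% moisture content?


Wd = Ww * (1 - MC/100)
= 737.94 * (1 - 55.37/100)
= 329.3426 g

329.3426 g


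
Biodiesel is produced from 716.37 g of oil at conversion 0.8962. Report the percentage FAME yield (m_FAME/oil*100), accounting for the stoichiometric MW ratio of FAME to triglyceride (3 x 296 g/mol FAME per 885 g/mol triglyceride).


m_FAME = oil * conv * (3 * 296 / 885) = oil * conv * (888/885)
= 716.37 * 0.8962 * 888 / 885
= 644.1871 g
Y = m_FAME / oil * 100 = conv * (888/885) * 100
= 0.8962 * 888 / 885 * 100
= 89.92%

89.92%


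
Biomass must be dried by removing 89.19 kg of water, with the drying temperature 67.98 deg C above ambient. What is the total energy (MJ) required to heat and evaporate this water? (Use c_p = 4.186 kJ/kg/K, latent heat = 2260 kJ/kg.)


E = m_water * (4.186 * dT + 2260) / 1000
= 89.19 * (4.186 * 67.98 + 2260) / 1000
= 226.9497 MJ

226.9497 MJ


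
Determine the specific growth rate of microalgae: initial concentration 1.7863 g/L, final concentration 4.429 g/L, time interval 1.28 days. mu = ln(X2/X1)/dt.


mu = ln(X2/X1) / dt
= ln(4.429/1.7863) / 1.28
= 0.7094 per day

0.7094 per day


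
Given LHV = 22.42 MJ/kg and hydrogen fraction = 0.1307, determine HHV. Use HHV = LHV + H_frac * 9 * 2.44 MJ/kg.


HHV = LHV + H_frac * 9 * 2.44
= 22.42 + 0.1307 * 9 * 2.44
= 25.2902 MJ/kg

25.2902 MJ/kg


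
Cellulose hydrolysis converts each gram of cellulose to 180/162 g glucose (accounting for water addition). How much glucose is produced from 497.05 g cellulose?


glucose = cellulose * 180/162
= 497.05 * 180/162
= 552.2778 g

552.2778 g


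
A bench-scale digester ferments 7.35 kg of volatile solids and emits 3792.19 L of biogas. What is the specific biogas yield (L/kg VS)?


Y = V / VS
= 3792.19 / 7.35
= 515.9442 L/kg VS

515.9442 L/kg VS


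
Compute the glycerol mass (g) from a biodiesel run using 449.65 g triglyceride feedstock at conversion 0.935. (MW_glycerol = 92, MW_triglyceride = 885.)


glycerol = oil * conv * (92/885)
= 449.65 * 0.935 * 92 / 885
= 43.7050 g

43.7050 g


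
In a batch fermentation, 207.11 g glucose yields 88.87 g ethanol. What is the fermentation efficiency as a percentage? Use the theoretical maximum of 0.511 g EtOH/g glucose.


Fermentation efficiency = (actual / (0.511 * glucose)) * 100
= (88.87 / (0.511 * 207.11)) * 100
= 83.9718%

83.9718%


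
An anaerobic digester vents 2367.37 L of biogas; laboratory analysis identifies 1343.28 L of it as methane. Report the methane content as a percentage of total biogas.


CH4% = V_CH4 / V_total * 100
= 1343.28 / 2367.37 * 100
= 56.7414%

56.7414%


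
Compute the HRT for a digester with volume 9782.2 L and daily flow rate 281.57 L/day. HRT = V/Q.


HRT = V / Q
= 9782.2 / 281.57
= 34.7416 days

34.7416 days


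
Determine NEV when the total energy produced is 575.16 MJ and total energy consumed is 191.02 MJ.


NEV = E_out - E_in
= 575.16 - 191.02
= 384.1400 MJ

384.1400 MJ


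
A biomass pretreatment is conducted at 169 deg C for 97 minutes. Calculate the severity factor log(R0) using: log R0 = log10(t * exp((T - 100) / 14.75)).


logR0 = log10(t * exp((T - 100) / 14.75))
= log10(97 * exp((169 - 100) / 14.75))
= 4.0184

4.0184


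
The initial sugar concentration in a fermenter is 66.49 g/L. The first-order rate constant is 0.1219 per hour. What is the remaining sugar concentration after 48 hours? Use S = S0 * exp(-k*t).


S = S0 * exp(-k * t)
S = 66.49 * exp(-0.1219 * 48)
S = 0.1913 g/L

0.1913 g/L


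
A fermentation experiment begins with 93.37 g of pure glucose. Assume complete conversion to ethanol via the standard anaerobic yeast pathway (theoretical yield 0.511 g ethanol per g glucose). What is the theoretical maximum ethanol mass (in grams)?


Theoretical ethanol yield: m_EtOH = 0.511 * m_glucose
m_EtOH = 0.511 * 93.37 = 47.7121 g

47.7121 g


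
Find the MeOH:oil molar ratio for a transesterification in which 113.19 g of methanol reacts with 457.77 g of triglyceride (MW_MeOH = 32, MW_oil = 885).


Molar ratio = n_MeOH / n_oil = (MeOH/32) / (oil/885) = (MeOH * 885) / (32 * oil)
= (113.19 * 885) / (32 * 457.77)
= 6.8384

6.8384


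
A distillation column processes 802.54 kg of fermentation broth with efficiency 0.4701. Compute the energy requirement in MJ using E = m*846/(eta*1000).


E = m * 846 / (eta * 1000)
= 802.54 * 846 / (0.4701 * 1000)
= 1444.2647 MJ

1444.2647 MJ


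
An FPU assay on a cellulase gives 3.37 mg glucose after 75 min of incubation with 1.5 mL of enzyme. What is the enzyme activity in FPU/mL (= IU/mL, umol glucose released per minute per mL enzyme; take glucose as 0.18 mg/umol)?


Activity = glucose_mg / (0.18 mg/umol * V_mL * t_min)
= 3.37 / (0.18 * 1.5 * 75)
= 0.1664 FPU/mL

0.1664 FPU/mL


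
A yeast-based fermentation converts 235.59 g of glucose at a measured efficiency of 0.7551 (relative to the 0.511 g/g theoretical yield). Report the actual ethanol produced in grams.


Actual ethanol: m = 0.511 * 235.59 * 0.7551
m = 90.9038 g

90.9038 g


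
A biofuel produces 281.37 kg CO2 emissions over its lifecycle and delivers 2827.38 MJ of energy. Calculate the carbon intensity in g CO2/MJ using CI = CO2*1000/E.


CI = CO2 * 1000 / E
= 281.37 * 1000 / 2827.38
= 99.5162 g CO2/MJ

99.5162 g CO2/MJ


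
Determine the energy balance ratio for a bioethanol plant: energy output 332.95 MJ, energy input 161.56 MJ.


EROI = E_out / E_in
= 332.95 / 161.56
= 2.0608

2.0608


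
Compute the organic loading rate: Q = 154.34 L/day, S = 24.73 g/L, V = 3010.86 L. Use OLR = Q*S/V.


OLR = Q * S / V
= 154.34 * 24.73 / 3010.86
= 1.2677 g/L/day

1.2677 g/L/day


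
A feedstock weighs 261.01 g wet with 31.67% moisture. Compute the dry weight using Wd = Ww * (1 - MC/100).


Wd = Ww * (1 - MC/100)
= 261.01 * (1 - 31.67/100)
= 178.3481 g

178.3481 g


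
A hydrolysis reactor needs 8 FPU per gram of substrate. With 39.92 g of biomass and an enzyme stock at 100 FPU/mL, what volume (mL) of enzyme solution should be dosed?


V = dosage * m_sub / activity
V = 8 * 39.92 / 100
V = 3.1936 mL

3.1936 mL


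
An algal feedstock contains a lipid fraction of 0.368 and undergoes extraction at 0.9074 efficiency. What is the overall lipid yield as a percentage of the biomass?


Y = lipid_content * extraction_eff * 100
= 0.368 * 0.9074 * 100
= 33.3923%

33.3923%


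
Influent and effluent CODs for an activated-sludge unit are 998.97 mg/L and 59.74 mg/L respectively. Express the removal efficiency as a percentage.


eta = (COD_in - COD_out) / COD_in * 100
= (998.97 - 59.74) / 998.97 * 100
= 94.0198%

94.0198%


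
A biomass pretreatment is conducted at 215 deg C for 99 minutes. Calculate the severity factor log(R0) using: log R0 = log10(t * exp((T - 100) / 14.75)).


logR0 = log10(t * exp((T - 100) / 14.75))
= log10(99 * exp((215 - 100) / 14.75))
= 5.3817

5.3817


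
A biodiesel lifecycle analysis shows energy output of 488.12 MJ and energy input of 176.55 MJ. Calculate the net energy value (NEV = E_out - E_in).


NEV = E_out - E_in
= 488.12 - 176.55
= 311.5700 MJ

311.5700 MJ


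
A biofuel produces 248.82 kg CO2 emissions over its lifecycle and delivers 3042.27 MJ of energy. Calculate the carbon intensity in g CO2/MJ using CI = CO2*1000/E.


CI = CO2 * 1000 / E
= 248.82 * 1000 / 3042.27
= 81.7876 g CO2/MJ

81.7876 g CO2/MJ


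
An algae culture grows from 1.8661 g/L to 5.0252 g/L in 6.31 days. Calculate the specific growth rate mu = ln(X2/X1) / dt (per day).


mu = ln(X2/X1) / dt
= ln(5.0252/1.8661) / 6.31
= 0.1570 per day

0.1570 per day


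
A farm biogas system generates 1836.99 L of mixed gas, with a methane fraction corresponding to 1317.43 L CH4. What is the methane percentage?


CH4% = V_CH4 / V_total * 100
= 1317.43 / 1836.99 * 100
= 71.7168%

71.7168%


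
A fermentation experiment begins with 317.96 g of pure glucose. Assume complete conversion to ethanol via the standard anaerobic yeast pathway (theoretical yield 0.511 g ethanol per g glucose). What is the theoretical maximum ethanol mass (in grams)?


Theoretical ethanol yield: m_EtOH = 0.511 * m_glucose
m_EtOH = 0.511 * 317.96 = 162.4776 g

162.4776 g


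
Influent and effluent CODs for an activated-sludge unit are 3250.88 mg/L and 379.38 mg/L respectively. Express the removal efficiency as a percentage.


eta = (COD_in - COD_out) / COD_in * 100
= (3250.88 - 379.38) / 3250.88 * 100
= 88.3299%

88.3299%


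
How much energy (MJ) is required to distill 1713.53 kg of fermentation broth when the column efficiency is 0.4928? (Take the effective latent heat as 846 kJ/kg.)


E = m * 846 / (eta * 1000)
= 1713.53 * 846 / (0.4928 * 1000)
= 2941.6526 MJ

2941.6526 MJ


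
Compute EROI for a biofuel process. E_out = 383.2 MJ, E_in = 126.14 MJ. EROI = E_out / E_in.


EROI = E_out / E_in
= 383.2 / 126.14
= 3.0379

3.0379


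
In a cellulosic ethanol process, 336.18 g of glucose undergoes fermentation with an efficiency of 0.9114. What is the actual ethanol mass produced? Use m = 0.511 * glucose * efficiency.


Actual ethanol: m = 0.511 * 336.18 * 0.9114
m = 156.5676 g

156.5676 g


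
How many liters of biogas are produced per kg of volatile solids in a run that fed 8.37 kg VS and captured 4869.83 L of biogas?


Y = V / VS
= 4869.83 / 8.37
= 581.8196 L/kg VS

581.8196 L/kg VS


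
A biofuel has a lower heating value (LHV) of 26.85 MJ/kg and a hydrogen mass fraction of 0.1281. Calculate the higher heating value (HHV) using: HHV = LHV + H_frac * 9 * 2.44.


HHV = LHV + H_frac * 9 * 2.44
= 26.85 + 0.1281 * 9 * 2.44
= 29.6631 MJ/kg

29.6631 MJ/kg


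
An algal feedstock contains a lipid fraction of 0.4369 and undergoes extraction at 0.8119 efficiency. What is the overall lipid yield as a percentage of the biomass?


Y = lipid_content * extraction_eff * 100
= 0.4369 * 0.8119 * 100
= 35.4719%

35.4719%


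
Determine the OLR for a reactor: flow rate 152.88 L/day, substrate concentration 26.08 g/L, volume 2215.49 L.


OLR = Q * S / V
= 152.88 * 26.08 / 2215.49
= 1.7997 g/L/day

1.7997 g/L/day


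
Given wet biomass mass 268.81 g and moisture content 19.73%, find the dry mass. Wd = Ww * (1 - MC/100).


Wd = Ww * (1 - MC/100)
= 268.81 * (1 - 19.73/100)
= 215.7738 g

215.7738 g


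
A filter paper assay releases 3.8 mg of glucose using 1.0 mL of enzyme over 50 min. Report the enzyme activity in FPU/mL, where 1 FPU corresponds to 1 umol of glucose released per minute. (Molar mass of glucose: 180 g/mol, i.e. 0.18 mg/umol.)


Activity = glucose_mg / (0.18 mg/umol * V_mL * t_min)
= 3.8 / (0.18 * 1.0 * 50)
= 0.4222 FPU/mL

0.4222 FPU/mL


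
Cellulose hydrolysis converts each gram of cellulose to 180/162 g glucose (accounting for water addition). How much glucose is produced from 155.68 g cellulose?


glucose = cellulose * 180/162
= 155.68 * 180/162
= 172.9778 g

172.9778 g


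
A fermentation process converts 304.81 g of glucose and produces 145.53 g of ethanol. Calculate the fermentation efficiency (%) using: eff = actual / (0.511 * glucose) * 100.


Fermentation efficiency = (actual / (0.511 * glucose)) * 100
= (145.53 / (0.511 * 304.81)) * 100
= 93.4335%

93.4335%


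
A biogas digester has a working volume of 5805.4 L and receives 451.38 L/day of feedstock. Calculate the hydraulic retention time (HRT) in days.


HRT = V / Q
= 5805.4 / 451.38
= 12.8614 days

12.8614 days


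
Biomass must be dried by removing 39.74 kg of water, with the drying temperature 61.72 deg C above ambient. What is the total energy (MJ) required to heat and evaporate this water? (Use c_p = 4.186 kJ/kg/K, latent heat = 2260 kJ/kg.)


E = m_water * (4.186 * dT + 2260) / 1000
= 39.74 * (4.186 * 61.72 + 2260) / 1000
= 100.0796 MJ

100.0796 MJ


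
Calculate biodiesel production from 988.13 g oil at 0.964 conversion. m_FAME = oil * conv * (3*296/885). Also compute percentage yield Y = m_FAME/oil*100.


m_FAME = oil * conv * (3 * 296 / 885) = oil * conv * (888/885)
= 988.13 * 0.964 * 888 / 885
= 955.7863 g
Y = m_FAME / oil * 100 = conv * (888/885) * 100
= 0.964 * 888 / 885 * 100
= 96.73%

955.7863 g FAME; Y = 96.73%


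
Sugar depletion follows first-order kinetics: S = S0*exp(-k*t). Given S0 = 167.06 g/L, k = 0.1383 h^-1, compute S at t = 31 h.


S = S0 * exp(-k * t)
S = 167.06 * exp(-0.1383 * 31)
S = 2.2957 g/L

2.2957 g/L


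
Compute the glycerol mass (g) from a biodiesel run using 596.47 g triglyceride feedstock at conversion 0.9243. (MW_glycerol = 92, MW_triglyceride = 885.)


glycerol = oil * conv * (92/885)
= 596.47 * 0.9243 * 92 / 885
= 57.3121 g

57.3121 g


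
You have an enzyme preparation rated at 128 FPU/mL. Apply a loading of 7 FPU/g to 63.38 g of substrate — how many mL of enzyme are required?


V = dosage * m_sub / activity
V = 7 * 63.38 / 128
V = 3.4661 mL

3.4661 mL


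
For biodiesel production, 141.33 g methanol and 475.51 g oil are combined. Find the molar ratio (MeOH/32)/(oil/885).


Molar ratio = n_MeOH / n_oil = (MeOH/32) / (oil/885) = (MeOH * 885) / (32 * oil)
= (141.33 * 885) / (32 * 475.51)
= 8.2199

8.2199


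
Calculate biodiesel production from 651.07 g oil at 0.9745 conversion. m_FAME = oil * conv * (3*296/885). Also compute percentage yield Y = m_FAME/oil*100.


m_FAME = oil * conv * (3 * 296 / 885) = oil * conv * (888/885)
= 651.07 * 0.9745 * 888 / 885
= 636.6185 g
Y = m_FAME / oil * 100 = conv * (888/885) * 100
= 0.9745 * 888 / 885 * 100
= 97.78%

636.6185 g FAME; Y = 97.78%


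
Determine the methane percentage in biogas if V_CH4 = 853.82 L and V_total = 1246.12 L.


CH4% = V_CH4 / V_total * 100
= 853.82 / 1246.12 * 100
= 68.5183%

68.5183%


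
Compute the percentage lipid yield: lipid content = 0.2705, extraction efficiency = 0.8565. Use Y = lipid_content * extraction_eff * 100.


Y = lipid_content * extraction_eff * 100
= 0.2705 * 0.8565 * 100
= 23.1683%

23.1683%


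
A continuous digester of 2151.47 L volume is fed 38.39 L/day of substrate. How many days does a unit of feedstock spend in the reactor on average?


HRT = V / Q
= 2151.47 / 38.39
= 56.0425 days

56.0425 days


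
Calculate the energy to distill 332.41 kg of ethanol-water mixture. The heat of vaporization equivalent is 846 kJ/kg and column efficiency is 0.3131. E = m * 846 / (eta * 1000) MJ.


E = m * 846 / (eta * 1000)
= 332.41 * 846 / (0.3131 * 1000)
= 898.1759 MJ

898.1759 MJ


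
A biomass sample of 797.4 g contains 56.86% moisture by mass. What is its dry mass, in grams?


Wd = Ww * (1 - MC/100)
= 797.4 * (1 - 56.86/100)
= 343.9984 g

343.9984 g


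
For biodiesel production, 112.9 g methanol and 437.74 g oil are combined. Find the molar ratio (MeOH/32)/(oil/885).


Molar ratio = n_MeOH / n_oil = (MeOH/32) / (oil/885) = (MeOH * 885) / (32 * oil)
= (112.9 * 885) / (32 * 437.74)
= 7.1330

7.1330


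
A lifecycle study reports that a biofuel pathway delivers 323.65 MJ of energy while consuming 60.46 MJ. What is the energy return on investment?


EROI = E_out / E_in
= 323.65 / 60.46
= 5.3531

5.3531


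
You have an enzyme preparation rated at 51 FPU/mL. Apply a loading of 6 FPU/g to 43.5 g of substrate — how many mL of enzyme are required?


V = dosage * m_sub / activity
V = 6 * 43.5 / 51
V = 5.1176 mL

5.1176 mL


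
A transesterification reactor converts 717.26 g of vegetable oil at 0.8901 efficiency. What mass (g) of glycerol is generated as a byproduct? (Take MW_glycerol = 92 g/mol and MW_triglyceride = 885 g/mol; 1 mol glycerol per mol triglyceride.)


glycerol = oil * conv * (92/885)
= 717.26 * 0.8901 * 92 / 885
= 66.3682 g

66.3682 g


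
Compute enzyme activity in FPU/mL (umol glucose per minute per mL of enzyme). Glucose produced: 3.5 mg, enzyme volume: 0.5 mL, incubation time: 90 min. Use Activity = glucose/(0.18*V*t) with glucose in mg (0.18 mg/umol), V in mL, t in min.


Activity = glucose_mg / (0.18 mg/umol * V_mL * t_min)
= 3.5 / (0.18 * 0.5 * 90)
= 0.4321 FPU/mL

0.4321 FPU/mL


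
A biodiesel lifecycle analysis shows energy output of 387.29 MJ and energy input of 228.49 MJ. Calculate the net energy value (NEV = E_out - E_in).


NEV = E_out - E_in
= 387.29 - 228.49
= 158.8000 MJ

158.8000 MJ


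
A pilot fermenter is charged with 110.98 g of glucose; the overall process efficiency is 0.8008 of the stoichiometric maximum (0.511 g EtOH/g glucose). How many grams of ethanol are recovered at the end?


Actual ethanol: m = 0.511 * 110.98 * 0.8008
m = 45.4140 g

45.4140 g


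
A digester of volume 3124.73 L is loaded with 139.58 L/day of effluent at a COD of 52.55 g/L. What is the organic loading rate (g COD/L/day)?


OLR = Q * S / V
= 139.58 * 52.55 / 3124.73
= 2.3474 g/L/day

2.3474 g/L/day


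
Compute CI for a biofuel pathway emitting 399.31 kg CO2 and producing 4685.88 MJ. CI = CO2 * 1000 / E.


CI = CO2 * 1000 / E
= 399.31 * 1000 / 4685.88
= 85.2156 g CO2/MJ

85.2156 g CO2/MJ


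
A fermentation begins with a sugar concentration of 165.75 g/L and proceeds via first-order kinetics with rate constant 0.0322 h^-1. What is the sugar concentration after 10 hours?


S = S0 * exp(-k * t)
S = 165.75 * exp(-0.0322 * 10)
S = 120.1187 g/L

120.1187 g/L


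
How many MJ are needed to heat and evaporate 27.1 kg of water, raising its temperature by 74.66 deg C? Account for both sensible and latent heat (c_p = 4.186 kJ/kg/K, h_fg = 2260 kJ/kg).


E = m_water * (4.186 * dT + 2260) / 1000
= 27.1 * (4.186 * 74.66 + 2260) / 1000
= 69.7155 MJ

69.7155 MJ


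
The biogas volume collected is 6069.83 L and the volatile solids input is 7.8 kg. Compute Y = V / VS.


Y = V / VS
= 6069.83 / 7.8
= 778.1833 L/kg VS

778.1833 L/kg VS


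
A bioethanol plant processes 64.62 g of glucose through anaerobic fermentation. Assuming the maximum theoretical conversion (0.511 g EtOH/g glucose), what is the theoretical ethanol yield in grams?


Theoretical ethanol yield: m_EtOH = 0.511 * m_glucose
m_EtOH = 0.511 * 64.62 = 33.0208 g

33.0208 g


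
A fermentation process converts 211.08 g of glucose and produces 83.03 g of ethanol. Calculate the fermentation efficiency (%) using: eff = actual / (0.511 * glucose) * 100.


Fermentation efficiency = (actual / (0.511 * glucose)) * 100
= (83.03 / (0.511 * 211.08)) * 100
= 76.9781%

76.9781%


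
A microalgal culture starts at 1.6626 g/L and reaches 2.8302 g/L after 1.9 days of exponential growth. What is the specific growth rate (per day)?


mu = ln(X2/X1) / dt
= ln(2.8302/1.6626) / 1.9
= 0.2800 per day

0.2800 per day


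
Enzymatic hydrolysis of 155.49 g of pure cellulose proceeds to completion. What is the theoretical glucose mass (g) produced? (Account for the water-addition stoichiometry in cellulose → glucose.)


glucose = cellulose * 180/162
= 155.49 * 180/162
= 172.7667 g

172.7667 g


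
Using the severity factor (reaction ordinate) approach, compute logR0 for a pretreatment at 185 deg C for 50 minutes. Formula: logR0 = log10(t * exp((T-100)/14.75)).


logR0 = log10(t * exp((T - 100) / 14.75))
= log10(50 * exp((185 - 100) / 14.75))
= 4.2017

4.2017


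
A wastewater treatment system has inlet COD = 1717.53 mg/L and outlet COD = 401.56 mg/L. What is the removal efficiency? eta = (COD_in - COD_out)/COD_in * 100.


eta = (COD_in - COD_out) / COD_in * 100
= (1717.53 - 401.56) / 1717.53 * 100
= 76.6199%

76.6199%


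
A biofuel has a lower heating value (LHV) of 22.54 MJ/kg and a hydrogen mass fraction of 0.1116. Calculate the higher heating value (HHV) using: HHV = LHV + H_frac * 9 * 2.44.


HHV = LHV + H_frac * 9 * 2.44
= 22.54 + 0.1116 * 9 * 2.44
= 24.9907 MJ/kg

24.9907 MJ/kg


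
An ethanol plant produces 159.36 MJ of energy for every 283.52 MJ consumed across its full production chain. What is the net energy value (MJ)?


NEV = E_out - E_in
= 159.36 - 283.52
= -124.1600 MJ

-124.1600 MJ


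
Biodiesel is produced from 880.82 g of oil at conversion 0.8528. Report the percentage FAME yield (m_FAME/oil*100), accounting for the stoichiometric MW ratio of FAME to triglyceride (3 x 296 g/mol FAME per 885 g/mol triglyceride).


m_FAME = oil * conv * (3 * 296 / 885) = oil * conv * (888/885)
= 880.82 * 0.8528 * 888 / 885
= 753.7096 g
Y = m_FAME / oil * 100 = conv * (888/885) * 100
= 0.8528 * 888 / 885 * 100
= 85.57%

85.57%


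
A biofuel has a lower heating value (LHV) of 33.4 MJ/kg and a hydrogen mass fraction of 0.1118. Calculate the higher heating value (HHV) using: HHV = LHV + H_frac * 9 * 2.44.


HHV = LHV + H_frac * 9 * 2.44
= 33.4 + 0.1118 * 9 * 2.44
= 35.8551 MJ/kg

35.8551 MJ/kg


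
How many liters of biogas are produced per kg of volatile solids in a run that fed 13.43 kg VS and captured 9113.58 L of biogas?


Y = V / VS
= 9113.58 / 13.43
= 678.5987 L/kg VS

678.5987 L/kg VS


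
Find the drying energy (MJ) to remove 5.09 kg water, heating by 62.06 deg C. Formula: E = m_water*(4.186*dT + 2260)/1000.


E = m_water * (4.186 * dT + 2260) / 1000
= 5.09 * (4.186 * 62.06 + 2260) / 1000
= 12.8257 MJ

12.8257 MJ


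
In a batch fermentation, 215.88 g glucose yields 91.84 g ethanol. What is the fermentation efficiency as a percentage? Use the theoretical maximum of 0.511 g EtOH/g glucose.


Fermentation efficiency = (actual / (0.511 * glucose)) * 100
= (91.84 / (0.511 * 215.88)) * 100
= 83.2527%

83.2527%


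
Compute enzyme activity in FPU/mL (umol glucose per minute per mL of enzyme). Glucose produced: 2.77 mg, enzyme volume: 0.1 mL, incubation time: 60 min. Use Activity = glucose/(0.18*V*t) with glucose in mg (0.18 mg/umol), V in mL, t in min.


Activity = glucose_mg / (0.18 mg/umol * V_mL * t_min)
= 2.77 / (0.18 * 0.1 * 60)
= 2.5648 FPU/mL

2.5648 FPU/mL


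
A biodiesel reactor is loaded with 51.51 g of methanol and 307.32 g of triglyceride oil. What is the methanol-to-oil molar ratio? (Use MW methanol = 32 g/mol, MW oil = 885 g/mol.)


Molar ratio = n_MeOH / n_oil = (MeOH/32) / (oil/885) = (MeOH * 885) / (32 * oil)
= (51.51 * 885) / (32 * 307.32)
= 4.6355

4.6355


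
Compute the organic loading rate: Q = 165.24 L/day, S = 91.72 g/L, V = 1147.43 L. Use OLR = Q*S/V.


OLR = Q * S / V
= 165.24 * 91.72 / 1147.43
= 13.2085 g/L/day

13.2085 g/L/day


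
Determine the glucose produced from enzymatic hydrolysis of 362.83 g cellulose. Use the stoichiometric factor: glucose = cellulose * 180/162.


glucose = cellulose * 180/162
= 362.83 * 180/162
= 403.1444 g

403.1444 g


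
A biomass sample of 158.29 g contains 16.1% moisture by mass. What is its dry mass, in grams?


Wd = Ww * (1 - MC/100)
= 158.29 * (1 - 16.1/100)
= 132.8053 g

132.8053 g


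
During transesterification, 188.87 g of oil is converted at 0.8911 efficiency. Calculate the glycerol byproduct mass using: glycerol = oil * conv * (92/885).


glycerol = oil * conv * (92/885)
= 188.87 * 0.8911 * 92 / 885
= 17.4958 g

17.4958 g


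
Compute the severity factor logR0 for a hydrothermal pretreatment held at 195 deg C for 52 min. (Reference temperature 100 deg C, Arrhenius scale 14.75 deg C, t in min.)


logR0 = log10(t * exp((T - 100) / 14.75))
= log10(52 * exp((195 - 100) / 14.75))
= 4.5132

4.5132


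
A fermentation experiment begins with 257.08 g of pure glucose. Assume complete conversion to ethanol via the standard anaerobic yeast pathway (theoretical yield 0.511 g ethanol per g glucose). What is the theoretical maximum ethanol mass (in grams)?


Theoretical ethanol yield: m_EtOH = 0.511 * m_glucose
m_EtOH = 0.511 * 257.08 = 131.3679 g

131.3679 g
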